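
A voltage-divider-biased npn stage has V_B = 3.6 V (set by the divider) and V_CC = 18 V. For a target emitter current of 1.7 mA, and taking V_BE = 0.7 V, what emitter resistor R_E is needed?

R_E ≈ 1.7 kΩ

V_E = V_B − V_BE = 3.6 − 0.7 = 2.9 V.
R_E = V_E / I_E = 2.9 / 1.7 = 1.71 kΩ.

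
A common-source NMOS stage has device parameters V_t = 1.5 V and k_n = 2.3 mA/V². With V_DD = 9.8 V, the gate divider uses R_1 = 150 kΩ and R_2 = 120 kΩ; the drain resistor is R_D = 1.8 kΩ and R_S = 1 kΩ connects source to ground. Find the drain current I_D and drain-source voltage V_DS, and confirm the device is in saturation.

V_G = V_DD·R_2/(R_1+R_2) = 9.8×120/270 = 4.36 V.
Assume saturation: I_D = (k_n/2)(V_GS − V_t)² with V_GS = V_G − I_D·R_S = 4.36 − 1·I_D.
Substituting gives 1.15·I_D² − 7.57·I_D + 9.38 = 0, with roots I_D = 1.66 or 4.93 mA.
The root I_D = 4.93 mA gives V_GS = -0.569 V ≤ V_t, so take I_D = 1.66 mA.
Then V_GS = 2.7 V and V_DS = V_DD − I_D(R_D+R_S) = 9.8 − 1.66×2.8 = 5.16 V.
Saturation requires V_DS ≥ V_GS − V_t = 1.2 V; 5.16 ≥ 1.2 ✓.

I_D ≈ 1.7 mA, V_DS ≈ 5.2 V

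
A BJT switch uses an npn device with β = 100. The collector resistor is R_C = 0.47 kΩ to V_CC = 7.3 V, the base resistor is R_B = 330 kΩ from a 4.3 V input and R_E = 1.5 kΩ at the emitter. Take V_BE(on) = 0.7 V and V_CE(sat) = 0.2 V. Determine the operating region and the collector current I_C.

Assume active. Base-emitter loop: I_B = (V_BB − V_BE)/(R_B + (β+1)R_E) = (4.3 − 0.7)/(330 + 101×1.5) = 0.00748 mA.
I_C = β·I_B = 100×0.00748 = 0.748 mA.
V_CE = V_CC − I_C·R_C − I_E·R_E = 7.3 − 0.748×0.47 − 0.755×1.5 = 5.82 V > V_CE(sat), so the active-region assumption holds.

active; I_C ≈ 0.75 mA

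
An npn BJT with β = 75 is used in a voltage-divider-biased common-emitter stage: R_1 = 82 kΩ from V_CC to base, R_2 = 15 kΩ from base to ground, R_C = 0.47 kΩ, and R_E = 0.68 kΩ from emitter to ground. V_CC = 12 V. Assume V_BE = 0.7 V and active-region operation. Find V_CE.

V_CE ≈ 10 V

Thevenize the base divider: V_Th = V_CC·R_2/(R_1+R_2) = 12×15/97 = 1.86 V, R_Th = R_1‖R_2 = 12.7 kΩ.
Base-emitter loop: V_Th = I_B·R_Th + V_BE + (β+1)I_B·R_E, so I_B = (1.86 − 0.7) / (12.7 + 76×0.68) = 0.018 mA.
I_C = β·I_B = 75×0.018 = 1.35 mA, and I_E = (β+1)I_B = 1.36 mA.
V_CE = V_CC − I_C·R_C − I_E·R_E = 12 − 1.35×0.47 − 1.36×0.68 = 10.4 V.
V_CE = 10.4 V > 0.2 V confirms active-region operation.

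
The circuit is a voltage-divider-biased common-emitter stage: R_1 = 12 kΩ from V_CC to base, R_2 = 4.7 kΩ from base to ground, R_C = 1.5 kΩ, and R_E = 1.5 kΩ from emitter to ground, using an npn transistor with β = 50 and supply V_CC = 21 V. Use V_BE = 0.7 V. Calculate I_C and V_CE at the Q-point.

Thevenize the base divider: V_Th = V_CC·R_2/(R_1+R_2) = 21×4.7/16.7 = 5.91 V, R_Th = R_1‖R_2 = 3.38 kΩ.
Base-emitter loop: V_Th = I_B·R_Th + V_BE + (β+1)I_B·R_E, so I_B = (5.91 − 0.7) / (3.38 + 51×1.5) = 0.0652 mA.
I_C = β·I_B = 50×0.0652 = 3.26 mA, and I_E = (β+1)I_B = 3.33 mA.
V_CE = V_CC − I_C·R_C − I_E·R_E = 21 − 3.26×1.5 − 3.33×1.5 = 11.1 V.
V_CE = 11.1 V > 0.2 V confirms active-region operation.

I_C ≈ 3.3 mA, V_CE ≈ 11 V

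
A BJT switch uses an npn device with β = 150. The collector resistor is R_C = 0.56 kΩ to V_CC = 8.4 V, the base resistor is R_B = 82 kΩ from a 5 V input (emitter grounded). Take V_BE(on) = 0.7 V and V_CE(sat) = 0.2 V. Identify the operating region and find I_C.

active; I_C ≈ 7.9 mA

Assume active. Base-emitter loop: I_B = (V_BB − V_BE)/R_B = (5 − 0.7)/82 = 0.0524 mA.
I_C = β·I_B = 150×0.0524 = 7.87 mA.
V_CE = V_CC − I_C·R_C = 8.4 − 7.87×0.56 = 4 V > V_CE(sat), so the active-region assumption holds.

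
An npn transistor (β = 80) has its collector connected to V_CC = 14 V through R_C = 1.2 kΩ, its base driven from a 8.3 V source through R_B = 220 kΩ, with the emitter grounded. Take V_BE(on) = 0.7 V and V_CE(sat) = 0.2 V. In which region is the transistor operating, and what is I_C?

Assume active. Base-emitter loop: I_B = (V_BB − V_BE)/R_B = (8.3 − 0.7)/220 = 0.0345 mA.
I_C = β·I_B = 80×0.0345 = 2.76 mA.
V_CE = V_CC − I_C·R_C = 14 − 2.76×1.2 = 10.7 V > V_CE(sat), so the active-region assumption holds.

active; I_C ≈ 2.8 mA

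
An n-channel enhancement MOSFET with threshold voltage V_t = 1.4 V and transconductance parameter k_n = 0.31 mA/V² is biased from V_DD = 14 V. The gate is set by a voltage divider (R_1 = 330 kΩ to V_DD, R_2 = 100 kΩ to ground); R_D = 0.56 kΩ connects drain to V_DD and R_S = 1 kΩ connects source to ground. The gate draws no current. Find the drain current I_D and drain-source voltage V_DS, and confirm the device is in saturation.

I_D ≈ 0.35 mA, V_DS ≈ 13 V

V_G = V_DD·R_2/(R_1+R_2) = 14×100/430 = 3.26 V.
Assume saturation: I_D = (k_n/2)(V_GS − V_t)² with V_GS = V_G − I_D·R_S = 3.26 − 1·I_D.
Substituting gives 0.155·I_D² − 1.58·I_D + 0.534 = 0, with roots I_D = 0.351 or 9.81 mA.
The root I_D = 9.81 mA gives V_GS = -6.56 V ≤ V_t, so take I_D = 0.351 mA.
Then V_GS = 2.9 V and V_DS = V_DD − I_D(R_D+R_S) = 14 − 0.351×1.56 = 13.5 V.
Saturation requires V_DS ≥ V_GS − V_t = 1.5 V; 13.5 ≥ 1.5 ✓.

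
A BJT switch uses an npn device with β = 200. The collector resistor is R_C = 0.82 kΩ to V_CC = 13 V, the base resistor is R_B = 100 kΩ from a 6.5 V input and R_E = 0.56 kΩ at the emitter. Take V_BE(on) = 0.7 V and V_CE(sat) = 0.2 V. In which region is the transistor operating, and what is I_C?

active; I_C ≈ 5.5 mA

Assume active. Base-emitter loop: I_B = (V_BB − V_BE)/(R_B + (β+1)R_E) = (6.5 − 0.7)/(100 + 201×0.56) = 0.0273 mA.
I_C = β·I_B = 200×0.0273 = 5.46 mA.
V_CE = V_CC − I_C·R_C − I_E·R_E = 13 − 5.46×0.82 − 5.48×0.56 = 5.45 V > V_CE(sat), so the active-region assumption holds.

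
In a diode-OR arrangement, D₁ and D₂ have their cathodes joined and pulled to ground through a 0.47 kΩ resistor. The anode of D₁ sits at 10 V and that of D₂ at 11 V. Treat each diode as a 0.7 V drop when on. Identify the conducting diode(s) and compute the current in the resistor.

Assume both conduct. Then node N would need to be at both 10−0.7 = 9.3 V and 11−0.7 = 10.3 V, which is impossible.
Assume only D₂ conducts: V_N = 11 − 0.7 = 10.3 V, so I_R = 10.3/0.47 = 21.9 mA.
Check D₁: its anode-to-cathode voltage is 10 − 10.3 = -0.3 V < 0.7 V, so it is off. The assumption is consistent.

Only D₂ conducts; I_R ≈ 22 mA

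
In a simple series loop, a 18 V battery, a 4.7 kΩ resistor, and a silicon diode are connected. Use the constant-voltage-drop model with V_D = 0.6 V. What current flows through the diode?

KVL around the loop: 18 = V_D + I·R = 0.6 + I × 4.7 kΩ.
So I = (18 − 0.6) / 4.7 kΩ = 17.4 / 4.7 = 3.7 mA.

I ≈ 3.7 mA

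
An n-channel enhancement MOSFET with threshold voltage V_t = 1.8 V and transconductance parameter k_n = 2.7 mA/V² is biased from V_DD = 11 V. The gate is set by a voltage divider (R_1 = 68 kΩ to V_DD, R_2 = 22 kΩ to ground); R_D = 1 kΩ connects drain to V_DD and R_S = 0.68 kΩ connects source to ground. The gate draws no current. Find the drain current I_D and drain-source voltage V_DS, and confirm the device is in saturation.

V_G = V_DD·R_2/(R_1+R_2) = 11×22/90 = 2.69 V.
Assume saturation: I_D = (k_n/2)(V_GS − V_t)² with V_GS = V_G − I_D·R_S = 2.69 − 0.68·I_D.
Substituting gives 0.624·I_D² − 2.63·I_D + 1.07 = 0, with roots I_D = 0.454 or 3.76 mA.
The root I_D = 3.76 mA gives V_GS = 0.131 V ≤ V_t, so take I_D = 0.454 mA.
Then V_GS = 2.38 V and V_DS = V_DD − I_D(R_D+R_S) = 11 − 0.454×1.68 = 10.2 V.
Saturation requires V_DS ≥ V_GS − V_t = 0.58 V; 10.2 ≥ 0.58 ✓.

I_D ≈ 0.45 mA, V_DS ≈ 10 V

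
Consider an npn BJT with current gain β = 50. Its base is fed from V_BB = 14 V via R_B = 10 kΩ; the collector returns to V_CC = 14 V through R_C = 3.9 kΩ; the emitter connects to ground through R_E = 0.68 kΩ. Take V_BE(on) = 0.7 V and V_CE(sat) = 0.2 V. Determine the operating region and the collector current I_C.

saturation; I_C ≈ 2.9 mA

Assume active: I_B = (14 − 0.7)/(10 + 51×0.68) = 0.298 mA, I_C = β·I_B = 14.9 mA.
Then V_CE = 14 − 14.9×3.9 − 15.2×0.68 = -54.4 V < 0.2 V — the active assumption fails.
Re-solve with V_CE = 0.2 V. KCL at the emitter: V_E/R_E = (V_BB−0.7−V_E)/R_B + (V_CC−0.2−V_E)/R_C, giving V_E = 2.66 V.
I_C = (V_CC − 0.2 − V_E)/R_C = (13.8 − 2.66)/3.9 = 2.86 mA.
Check: I_B = (13.3 − 2.66)/10 = 1.06 mA, and β·I_B = 53.2 mA > I_C, confirming saturation.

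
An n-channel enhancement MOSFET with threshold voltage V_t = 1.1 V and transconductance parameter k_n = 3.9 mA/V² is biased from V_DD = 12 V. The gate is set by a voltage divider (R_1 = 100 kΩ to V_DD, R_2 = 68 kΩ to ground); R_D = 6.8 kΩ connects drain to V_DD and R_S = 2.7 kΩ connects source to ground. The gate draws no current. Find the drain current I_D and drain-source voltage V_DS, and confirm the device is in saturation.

I_D ≈ 1.1 mA, V_DS ≈ 1.4 V

V_G = V_DD·R_2/(R_1+R_2) = 12×68/168 = 4.86 V.
Assume saturation: I_D = (k_n/2)(V_GS − V_t)² with V_GS = V_G − I_D·R_S = 4.86 − 2.7·I_D.
Substituting gives 14.2·I_D² − 40.6·I_D + 27.5 = 0, with roots I_D = 1.11 or 1.74 mA.
The root I_D = 1.74 mA gives V_GS = 0.155 V ≤ V_t, so take I_D = 1.11 mA.
Then V_GS = 1.86 V and V_DS = V_DD − I_D(R_D+R_S) = 12 − 1.11×9.5 = 1.44 V.
Saturation requires V_DS ≥ V_GS − V_t = 0.755 V; 1.44 ≥ 0.755 ✓.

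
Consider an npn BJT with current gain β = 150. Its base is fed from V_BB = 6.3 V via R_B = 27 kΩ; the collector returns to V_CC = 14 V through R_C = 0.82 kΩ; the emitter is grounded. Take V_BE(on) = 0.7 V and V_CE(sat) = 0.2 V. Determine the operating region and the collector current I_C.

saturation; I_C ≈ 17 mA

Assume active: I_B = (6.3 − 0.7)/27 = 0.207 mA, giving I_C = β·I_B = 31.1 mA.
But then V_CE = 14 − 31.1×0.82 = -11.5 V < V_CE(sat) = 0.2 V — impossible in the active region.
So the transistor is saturated. With V_CE = 0.2 V, I_C = (V_CC − 0.2)/R_C = 13.8/0.82 = 16.8 mA.
Check: β·I_B = 31.1 mA > I_C = 16.8 mA, confirming saturation.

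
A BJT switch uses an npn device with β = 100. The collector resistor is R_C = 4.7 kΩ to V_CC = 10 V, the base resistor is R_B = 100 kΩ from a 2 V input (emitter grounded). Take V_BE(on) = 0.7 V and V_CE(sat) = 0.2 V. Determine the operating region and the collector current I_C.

active; I_C ≈ 1.3 mA

Assume active. Base-emitter loop: I_B = (V_BB − V_BE)/R_B = (2 − 0.7)/100 = 0.013 mA.
I_C = β·I_B = 100×0.013 = 1.3 mA.
V_CE = V_CC − I_C·R_C = 10 − 1.3×4.7 = 3.89 V > V_CE(sat), so the active-region assumption holds.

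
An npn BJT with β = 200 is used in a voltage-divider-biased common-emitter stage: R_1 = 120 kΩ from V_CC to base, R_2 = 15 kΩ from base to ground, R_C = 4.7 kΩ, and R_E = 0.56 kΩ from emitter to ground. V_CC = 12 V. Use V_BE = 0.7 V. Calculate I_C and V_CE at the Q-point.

I_C ≈ 1 mA, V_CE ≈ 6.7 V

Thevenize the base divider: V_Th = V_CC·R_2/(R_1+R_2) = 12×15/135 = 1.33 V, R_Th = R_1‖R_2 = 13.3 kΩ.
Base-emitter loop: V_Th = I_B·R_Th + V_BE + (β+1)I_B·R_E, so I_B = (1.33 − 0.7) / (13.3 + 201×0.56) = 0.00503 mA.
I_C = β·I_B = 200×0.00503 = 1.01 mA, and I_E = (β+1)I_B = 1.01 mA.
V_CE = V_CC − I_C·R_C − I_E·R_E = 12 − 1.01×4.7 − 1.01×0.56 = 6.7 V.
V_CE = 6.7 V > 0.2 V confirms active-region operation.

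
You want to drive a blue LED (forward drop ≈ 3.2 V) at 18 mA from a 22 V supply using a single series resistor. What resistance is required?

The resistor drops V_S − V_D = 22 − 3.2 = 18.8 V at 18 mA.
R = 18.8 V / 18 mA = 1.04 kΩ.

R ≈ 1 kΩ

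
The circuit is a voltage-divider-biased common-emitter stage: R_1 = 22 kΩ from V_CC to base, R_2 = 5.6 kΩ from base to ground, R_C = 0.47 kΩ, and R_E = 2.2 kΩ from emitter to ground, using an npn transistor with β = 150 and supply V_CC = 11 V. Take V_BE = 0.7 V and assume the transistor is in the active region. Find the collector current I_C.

Thevenize the base divider: V_Th = V_CC·R_2/(R_1+R_2) = 11×5.6/27.6 = 2.23 V, R_Th = R_1‖R_2 = 4.46 kΩ.
Base-emitter loop: V_Th = I_B·R_Th + V_BE + (β+1)I_B·R_E, so I_B = (2.23 − 0.7) / (4.46 + 151×2.2) = 0.00455 mA.
I_C = β·I_B = 150×0.00455 = 0.683 mA, and I_E = (β+1)I_B = 0.687 mA.
V_CE = V_CC − I_C·R_C − I_E·R_E = 11 − 0.683×0.47 − 0.687×2.2 = 9.17 V.
V_CE = 9.17 V > 0.2 V confirms active-region operation.

I_C ≈ 0.68 mA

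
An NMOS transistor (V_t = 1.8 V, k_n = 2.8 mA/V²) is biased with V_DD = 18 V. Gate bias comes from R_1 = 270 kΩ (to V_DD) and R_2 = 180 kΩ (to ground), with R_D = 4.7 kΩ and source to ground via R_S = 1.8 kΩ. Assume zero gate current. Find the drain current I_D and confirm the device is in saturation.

I_D ≈ 2.3 mA

V_G = V_DD·R_2/(R_1+R_2) = 18×180/450 = 7.2 V.
Assume saturation: I_D = (k_n/2)(V_GS − V_t)² with V_GS = V_G − I_D·R_S = 7.2 − 1.8·I_D.
Substituting gives 4.54·I_D² − 28.2·I_D + 40.8 = 0, with roots I_D = 2.29 or 3.93 mA.
The root I_D = 3.93 mA gives V_GS = 0.124 V ≤ V_t, so take I_D = 2.29 mA.
Then V_GS = 3.08 V and V_DS = V_DD − I_D(R_D+R_S) = 18 − 2.29×6.5 = 3.12 V.
Saturation requires V_DS ≥ V_GS − V_t = 1.28 V; 3.12 ≥ 1.28 ✓.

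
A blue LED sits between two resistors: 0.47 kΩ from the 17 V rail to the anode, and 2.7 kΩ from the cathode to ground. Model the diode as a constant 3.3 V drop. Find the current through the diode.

I ≈ 4.3 mA

The two resistors are in series with the diode, so KVL gives 17 = I·0.47 + 3.3 + I·2.7.
I = (17 − 3.3) / (0.47 + 2.7) kΩ = 13.7 / 3.17 = 4.32 mA.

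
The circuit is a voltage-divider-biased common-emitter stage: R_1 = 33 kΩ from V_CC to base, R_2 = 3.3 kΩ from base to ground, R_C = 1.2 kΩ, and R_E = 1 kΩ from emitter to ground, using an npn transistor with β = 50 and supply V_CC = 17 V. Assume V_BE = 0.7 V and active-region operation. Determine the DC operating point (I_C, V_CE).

I_C ≈ 0.78 mA, V_CE ≈ 15 V

Thevenize the base divider: V_Th = V_CC·R_2/(R_1+R_2) = 17×3.3/36.3 = 1.55 V, R_Th = R_1‖R_2 = 3 kΩ.
Base-emitter loop: V_Th = I_B·R_Th + V_BE + (β+1)I_B·R_E, so I_B = (1.55 − 0.7) / (3 + 51×1) = 0.0157 mA.
I_C = β·I_B = 50×0.0157 = 0.783 mA, and I_E = (β+1)I_B = 0.798 mA.
V_CE = V_CC − I_C·R_C − I_E·R_E = 17 − 0.783×1.2 − 0.798×1 = 15.3 V.
V_CE = 15.3 V > 0.2 V confirms active-region operation.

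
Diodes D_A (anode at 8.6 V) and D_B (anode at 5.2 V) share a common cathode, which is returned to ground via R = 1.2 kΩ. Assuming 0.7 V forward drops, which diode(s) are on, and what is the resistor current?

Only D_A conducts; I_R ≈ 6.6 mA

Assume both conduct. Then node N would need to be at both 8.6−0.7 = 7.9 V and 5.2−0.7 = 4.5 V, which is impossible.
Assume only D_A conducts: V_N = 8.6 − 0.7 = 7.9 V, so I_R = 7.9/1.2 = 6.58 mA.
Check D_B: its anode-to-cathode voltage is 5.2 − 7.9 = -2.7 V < 0.7 V, so it is off. The assumption is consistent.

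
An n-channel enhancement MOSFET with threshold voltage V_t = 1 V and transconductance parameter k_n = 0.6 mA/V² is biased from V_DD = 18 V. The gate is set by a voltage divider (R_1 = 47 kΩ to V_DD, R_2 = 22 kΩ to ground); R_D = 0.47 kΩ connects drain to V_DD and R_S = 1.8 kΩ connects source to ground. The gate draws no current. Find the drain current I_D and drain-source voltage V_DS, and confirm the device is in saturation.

I_D ≈ 1.4 mA, V_DS ≈ 15 V

V_G = V_DD·R_2/(R_1+R_2) = 18×22/69 = 5.74 V.
Assume saturation: I_D = (k_n/2)(V_GS − V_t)² with V_GS = V_G − I_D·R_S = 5.74 − 1.8·I_D.
Substituting gives 0.972·I_D² − 6.12·I_D + 6.74 = 0, with roots I_D = 1.42 or 4.87 mA.
The root I_D = 4.87 mA gives V_GS = -3.03 V ≤ V_t, so take I_D = 1.42 mA.
Then V_GS = 3.18 V and V_DS = V_DD − I_D(R_D+R_S) = 18 − 1.42×2.27 = 14.8 V.
Saturation requires V_DS ≥ V_GS − V_t = 2.18 V; 14.8 ≥ 2.18 ✓.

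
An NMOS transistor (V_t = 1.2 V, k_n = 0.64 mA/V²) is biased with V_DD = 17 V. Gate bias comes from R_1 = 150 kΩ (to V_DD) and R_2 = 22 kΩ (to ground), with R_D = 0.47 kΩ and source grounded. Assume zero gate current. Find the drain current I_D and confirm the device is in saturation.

I_D ≈ 0.3 mA

V_G = V_DD·R_2/(R_1+R_2) = 17×22/172 = 2.17 V. With the source grounded, V_GS = V_G = 2.17 V.
Assume saturation: I_D = (k_n/2)(V_GS − V_t)² = (0.64/2)×(2.17 − 1.2)² = 0.32×0.974² = 0.304 mA.
V_DS = V_DD − I_D·R_D = 17 − 0.304×0.47 = 16.9 V.
Saturation requires V_DS ≥ V_GS − V_t = 0.974 V; 16.9 ≥ 0.974 ✓.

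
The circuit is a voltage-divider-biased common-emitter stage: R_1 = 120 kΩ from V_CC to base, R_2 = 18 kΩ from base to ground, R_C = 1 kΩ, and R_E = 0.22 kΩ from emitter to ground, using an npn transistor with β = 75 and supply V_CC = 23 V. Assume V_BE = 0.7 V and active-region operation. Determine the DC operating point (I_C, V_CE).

Thevenize the base divider: V_Th = V_CC·R_2/(R_1+R_2) = 23×18/138 = 3 V, R_Th = R_1‖R_2 = 15.7 kΩ.
Base-emitter loop: V_Th = I_B·R_Th + V_BE + (β+1)I_B·R_E, so I_B = (3 − 0.7) / (15.7 + 76×0.22) = 0.071 mA.
I_C = β·I_B = 75×0.071 = 5.33 mA, and I_E = (β+1)I_B = 5.4 mA.
V_CE = V_CC − I_C·R_C − I_E·R_E = 23 − 5.33×1 − 5.4×0.22 = 16.5 V.
V_CE = 16.5 V > 0.2 V confirms active-region operation.

I_C ≈ 5.3 mA, V_CE ≈ 16 V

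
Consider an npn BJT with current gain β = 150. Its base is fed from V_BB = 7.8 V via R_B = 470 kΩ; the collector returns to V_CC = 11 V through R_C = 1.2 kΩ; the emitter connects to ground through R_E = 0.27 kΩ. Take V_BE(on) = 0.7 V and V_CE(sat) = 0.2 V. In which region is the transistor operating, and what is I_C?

active; I_C ≈ 2.1 mA

Assume active. Base-emitter loop: I_B = (V_BB − V_BE)/(R_B + (β+1)R_E) = (7.8 − 0.7)/(470 + 151×0.27) = 0.0139 mA.
I_C = β·I_B = 150×0.0139 = 2.09 mA.
V_CE = V_CC − I_C·R_C − I_E·R_E = 11 − 2.09×1.2 − 2.1×0.27 = 7.93 V > V_CE(sat), so the active-region assumption holds.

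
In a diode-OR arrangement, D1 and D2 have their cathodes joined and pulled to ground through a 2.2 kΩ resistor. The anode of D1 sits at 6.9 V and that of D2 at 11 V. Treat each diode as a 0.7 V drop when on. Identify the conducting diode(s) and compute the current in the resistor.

Only D2 conducts; I_R ≈ 4.7 mA

Assume both conduct. Then node N would need to be at both 6.9−0.7 = 6.2 V and 11−0.7 = 10.3 V, which is impossible.
Assume only D2 conducts: V_N = 11 − 0.7 = 10.3 V, so I_R = 10.3/2.2 = 4.68 mA.
Check D1: its anode-to-cathode voltage is 6.9 − 10.3 = -3.4 V < 0.7 V, so it is off. The assumption is consistent.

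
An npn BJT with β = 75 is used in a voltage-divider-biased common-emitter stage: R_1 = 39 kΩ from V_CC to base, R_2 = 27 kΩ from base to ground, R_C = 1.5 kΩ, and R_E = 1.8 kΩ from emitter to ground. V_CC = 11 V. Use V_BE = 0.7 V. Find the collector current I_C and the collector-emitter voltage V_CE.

I_C ≈ 1.9 mA, V_CE ≈ 4.8 V

Thevenize the base divider: V_Th = V_CC·R_2/(R_1+R_2) = 11×27/66 = 4.5 V, R_Th = R_1‖R_2 = 16 kΩ.
Base-emitter loop: V_Th = I_B·R_Th + V_BE + (β+1)I_B·R_E, so I_B = (4.5 − 0.7) / (16 + 76×1.8) = 0.0249 mA.
I_C = β·I_B = 75×0.0249 = 1.87 mA, and I_E = (β+1)I_B = 1.89 mA.
V_CE = V_CC − I_C·R_C − I_E·R_E = 11 − 1.87×1.5 − 1.89×1.8 = 4.8 V.
V_CE = 4.8 V > 0.2 V confirms active-region operation.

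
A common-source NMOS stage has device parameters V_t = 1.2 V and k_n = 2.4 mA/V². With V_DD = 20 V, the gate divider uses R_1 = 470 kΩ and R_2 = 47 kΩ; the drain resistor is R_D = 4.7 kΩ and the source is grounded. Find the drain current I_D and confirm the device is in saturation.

V_G = V_DD·R_2/(R_1+R_2) = 20×47/517 = 1.82 V. With the source grounded, V_GS = V_G = 1.82 V.
Assume saturation: I_D = (k_n/2)(V_GS − V_t)² = (2.4/2)×(1.82 − 1.2)² = 1.2×0.618² = 0.459 mA.
V_DS = V_DD − I_D·R_D = 20 − 0.459×4.7 = 17.8 V.
Saturation requires V_DS ≥ V_GS − V_t = 0.618 V; 17.8 ≥ 0.618 ✓.

I_D ≈ 0.46 mA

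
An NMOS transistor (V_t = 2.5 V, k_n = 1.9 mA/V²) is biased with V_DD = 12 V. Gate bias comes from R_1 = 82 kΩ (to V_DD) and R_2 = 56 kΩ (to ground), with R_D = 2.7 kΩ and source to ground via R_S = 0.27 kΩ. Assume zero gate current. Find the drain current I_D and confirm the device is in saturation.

V_G = V_DD·R_2/(R_1+R_2) = 12×56/138 = 4.87 V.
Assume saturation: I_D = (k_n/2)(V_GS − V_t)² with V_GS = V_G − I_D·R_S = 4.87 − 0.27·I_D.
Substituting gives 0.0693·I_D² − 2.22·I_D + 5.33 = 0, with roots I_D = 2.62 or 29.4 mA.
The root I_D = 29.4 mA gives V_GS = -3.06 V ≤ V_t, so take I_D = 2.62 mA.
Then V_GS = 4.16 V and V_DS = V_DD − I_D(R_D+R_S) = 12 − 2.62×2.97 = 4.21 V.
Saturation requires V_DS ≥ V_GS − V_t = 1.66 V; 4.21 ≥ 1.66 ✓.

I_D ≈ 2.6 mA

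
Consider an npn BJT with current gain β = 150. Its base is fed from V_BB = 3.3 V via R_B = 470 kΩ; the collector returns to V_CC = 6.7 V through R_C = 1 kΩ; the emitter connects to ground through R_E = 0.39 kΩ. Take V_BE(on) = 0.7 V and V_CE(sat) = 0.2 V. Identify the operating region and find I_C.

Assume active. Base-emitter loop: I_B = (V_BB − V_BE)/(R_B + (β+1)R_E) = (3.3 − 0.7)/(470 + 151×0.39) = 0.00492 mA.
I_C = β·I_B = 150×0.00492 = 0.737 mA.
V_CE = V_CC − I_C·R_C − I_E·R_E = 6.7 − 0.737×1 − 0.742×0.39 = 5.67 V > V_CE(sat), so the active-region assumption holds.

active; I_C ≈ 0.74 mA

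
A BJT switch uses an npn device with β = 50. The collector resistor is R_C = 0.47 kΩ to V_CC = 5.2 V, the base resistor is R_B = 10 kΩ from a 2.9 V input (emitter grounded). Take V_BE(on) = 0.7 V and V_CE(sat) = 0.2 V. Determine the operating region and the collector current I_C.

Assume active: I_B = (2.9 − 0.7)/10 = 0.22 mA, giving I_C = β·I_B = 11 mA.
But then V_CE = 5.2 − 11×0.47 = 0.03 V < V_CE(sat) = 0.2 V — impossible in the active region.
So the transistor is saturated. With V_CE = 0.2 V, I_C = (V_CC − 0.2)/R_C = 5/0.47 = 10.6 mA.
Check: β·I_B = 11 mA > I_C = 10.6 mA, confirming saturation.

saturation; I_C ≈ 11 mA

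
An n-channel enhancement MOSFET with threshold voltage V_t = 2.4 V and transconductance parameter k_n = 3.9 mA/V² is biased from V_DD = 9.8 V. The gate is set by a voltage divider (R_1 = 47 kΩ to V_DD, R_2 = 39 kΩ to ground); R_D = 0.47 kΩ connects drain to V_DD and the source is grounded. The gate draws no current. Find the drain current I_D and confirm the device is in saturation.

V_G = V_DD·R_2/(R_1+R_2) = 9.8×39/86 = 4.44 V. With the source grounded, V_GS = V_G = 4.44 V.
Assume saturation: I_D = (k_n/2)(V_GS − V_t)² = (3.9/2)×(4.44 − 2.4)² = 1.95×2.04² = 8.15 mA.
V_DS = V_DD − I_D·R_D = 9.8 − 8.15×0.47 = 5.97 V.
Saturation requires V_DS ≥ V_GS − V_t = 2.04 V; 5.97 ≥ 2.04 ✓.

I_D ≈ 8.1 mA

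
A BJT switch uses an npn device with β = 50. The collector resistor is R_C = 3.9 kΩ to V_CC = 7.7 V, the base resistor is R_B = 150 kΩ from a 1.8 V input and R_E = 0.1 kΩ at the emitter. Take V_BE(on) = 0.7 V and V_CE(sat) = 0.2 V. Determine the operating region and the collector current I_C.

Assume active. Base-emitter loop: I_B = (V_BB − V_BE)/(R_B + (β+1)R_E) = (1.8 − 0.7)/(150 + 51×0.1) = 0.00709 mA.
I_C = β·I_B = 50×0.00709 = 0.355 mA.
V_CE = V_CC − I_C·R_C − I_E·R_E = 7.7 − 0.355×3.9 − 0.362×0.1 = 6.28 V > V_CE(sat), so the active-region assumption holds.

active; I_C ≈ 0.35 mA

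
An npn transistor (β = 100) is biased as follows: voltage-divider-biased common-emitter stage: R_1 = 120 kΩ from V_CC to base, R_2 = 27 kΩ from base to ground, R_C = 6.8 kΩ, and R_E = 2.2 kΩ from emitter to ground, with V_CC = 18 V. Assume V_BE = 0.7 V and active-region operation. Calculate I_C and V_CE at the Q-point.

I_C ≈ 1.1 mA, V_CE ≈ 8.4 V

Thevenize the base divider: V_Th = V_CC·R_2/(R_1+R_2) = 18×27/147 = 3.31 V, R_Th = R_1‖R_2 = 22 kΩ.
Base-emitter loop: V_Th = I_B·R_Th + V_BE + (β+1)I_B·R_E, so I_B = (3.31 − 0.7) / (22 + 101×2.2) = 0.0107 mA.
I_C = β·I_B = 100×0.0107 = 1.07 mA, and I_E = (β+1)I_B = 1.08 mA.
V_CE = V_CC − I_C·R_C − I_E·R_E = 18 − 1.07×6.8 − 1.08×2.2 = 8.37 V.
V_CE = 8.37 V > 0.2 V confirms active-region operation.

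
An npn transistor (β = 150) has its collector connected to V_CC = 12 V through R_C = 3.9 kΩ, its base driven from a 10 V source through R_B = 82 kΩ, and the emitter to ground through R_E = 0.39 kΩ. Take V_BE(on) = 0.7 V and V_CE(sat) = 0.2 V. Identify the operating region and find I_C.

saturation; I_C ≈ 2.7 mA

Assume active: I_B = (10 − 0.7)/(82 + 151×0.39) = 0.066 mA, I_C = β·I_B = 9.9 mA.
Then V_CE = 12 − 9.9×3.9 − 9.97×0.39 = -30.5 V < 0.2 V — the active assumption fails.
Re-solve with V_CE = 0.2 V. KCL at the emitter: V_E/R_E = (V_BB−0.7−V_E)/R_B + (V_CC−0.2−V_E)/R_C, giving V_E = 1.11 V.
I_C = (V_CC − 0.2 − V_E)/R_C = (11.8 − 1.11)/3.9 = 2.74 mA.
Check: I_B = (9.3 − 1.11)/82 = 0.0999 mA, and β·I_B = 15 mA > I_C, confirming saturation.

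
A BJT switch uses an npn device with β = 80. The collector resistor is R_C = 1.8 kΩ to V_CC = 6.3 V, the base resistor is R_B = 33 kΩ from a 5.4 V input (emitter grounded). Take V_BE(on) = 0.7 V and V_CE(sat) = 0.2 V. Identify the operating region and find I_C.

saturation; I_C ≈ 3.4 mA

Assume active: I_B = (5.4 − 0.7)/33 = 0.142 mA, giving I_C = β·I_B = 11.4 mA.
But then V_CE = 6.3 − 11.4×1.8 = -14.2 V < V_CE(sat) = 0.2 V — impossible in the active region.
So the transistor is saturated. With V_CE = 0.2 V, I_C = (V_CC − 0.2)/R_C = 6.1/1.8 = 3.39 mA.
Check: β·I_B = 11.4 mA > I_C = 3.39 mA, confirming saturation.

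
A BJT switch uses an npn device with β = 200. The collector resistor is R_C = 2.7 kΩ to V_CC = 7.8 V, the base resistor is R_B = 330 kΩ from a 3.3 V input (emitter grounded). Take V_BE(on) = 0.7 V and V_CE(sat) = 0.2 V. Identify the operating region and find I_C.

active; I_C ≈ 1.6 mA

Assume active. Base-emitter loop: I_B = (V_BB − V_BE)/R_B = (3.3 − 0.7)/330 = 0.00788 mA.
I_C = β·I_B = 200×0.00788 = 1.58 mA.
V_CE = V_CC − I_C·R_C = 7.8 − 1.58×2.7 = 3.55 V > V_CE(sat), so the active-region assumption holds.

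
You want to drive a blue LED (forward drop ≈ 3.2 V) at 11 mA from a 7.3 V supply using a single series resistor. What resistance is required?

R ≈ 0.37 kΩ

The resistor drops V_S − V_D = 7.3 − 3.2 = 4.1 V at 11 mA.
R = 4.1 V / 11 mA = 0.373 kΩ.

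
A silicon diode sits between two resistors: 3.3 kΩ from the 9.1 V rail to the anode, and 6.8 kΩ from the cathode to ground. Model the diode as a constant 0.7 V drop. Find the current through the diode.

The two resistors are in series with the diode, so KVL gives 9.1 = I·3.3 + 0.7 + I·6.8.
I = (9.1 − 0.7) / (3.3 + 6.8) kΩ = 8.4 / 10.1 = 0.832 mA.

I ≈ 0.83 mA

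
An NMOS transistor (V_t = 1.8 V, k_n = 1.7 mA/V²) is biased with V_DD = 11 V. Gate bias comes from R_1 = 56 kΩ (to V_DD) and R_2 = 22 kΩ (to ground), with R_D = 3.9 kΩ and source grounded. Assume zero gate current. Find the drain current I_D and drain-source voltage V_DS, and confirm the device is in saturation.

I_D ≈ 1.4 mA, V_DS ≈ 5.4 V

V_G = V_DD·R_2/(R_1+R_2) = 11×22/78 = 3.1 V. With the source grounded, V_GS = V_G = 3.1 V.
Assume saturation: I_D = (k_n/2)(V_GS − V_t)² = (1.7/2)×(3.1 − 1.8)² = 0.85×1.3² = 1.44 mA.
V_DS = V_DD − I_D·R_D = 11 − 1.44×3.9 = 5.38 V.
Saturation requires V_DS ≥ V_GS − V_t = 1.3 V; 5.38 ≥ 1.3 ✓.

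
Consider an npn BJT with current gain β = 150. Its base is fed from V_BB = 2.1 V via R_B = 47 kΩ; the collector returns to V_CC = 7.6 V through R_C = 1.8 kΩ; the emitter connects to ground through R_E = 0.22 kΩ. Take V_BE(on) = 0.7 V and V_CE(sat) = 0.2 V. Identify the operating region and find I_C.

active; I_C ≈ 2.6 mA

Assume active. Base-emitter loop: I_B = (V_BB − V_BE)/(R_B + (β+1)R_E) = (2.1 − 0.7)/(47 + 151×0.22) = 0.0175 mA.
I_C = β·I_B = 150×0.0175 = 2.62 mA.
V_CE = V_CC − I_C·R_C − I_E·R_E = 7.6 − 2.62×1.8 − 2.64×0.22 = 2.31 V > V_CE(sat), so the active-region assumption holds.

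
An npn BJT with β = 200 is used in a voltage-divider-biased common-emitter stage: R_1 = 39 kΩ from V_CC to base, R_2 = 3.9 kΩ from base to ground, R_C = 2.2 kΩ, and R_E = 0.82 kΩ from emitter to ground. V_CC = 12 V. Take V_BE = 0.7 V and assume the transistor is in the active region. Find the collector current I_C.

Thevenize the base divider: V_Th = V_CC·R_2/(R_1+R_2) = 12×3.9/42.9 = 1.09 V, R_Th = R_1‖R_2 = 3.55 kΩ.
Base-emitter loop: V_Th = I_B·R_Th + V_BE + (β+1)I_B·R_E, so I_B = (1.09 − 0.7) / (3.55 + 201×0.82) = 0.00232 mA.
I_C = β·I_B = 200×0.00232 = 0.464 mA, and I_E = (β+1)I_B = 0.467 mA.
V_CE = V_CC − I_C·R_C − I_E·R_E = 12 − 0.464×2.2 − 0.467×0.82 = 10.6 V.
V_CE = 10.6 V > 0.2 V confirms active-region operation.

I_C ≈ 0.46 mA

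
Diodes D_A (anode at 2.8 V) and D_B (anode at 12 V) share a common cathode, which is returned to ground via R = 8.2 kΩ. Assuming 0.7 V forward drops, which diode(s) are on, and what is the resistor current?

Assume both conduct. Then node N would need to be at both 2.8−0.7 = 2.1 V and 12−0.7 = 11.3 V, which is impossible.
Assume only D_B conducts: V_N = 12 − 0.7 = 11.3 V, so I_R = 11.3/8.2 = 1.38 mA.
Check D_A: its anode-to-cathode voltage is 2.8 − 11.3 = -8.5 V < 0.7 V, so it is off. The assumption is consistent.

Only D_B conducts; I_R ≈ 1.4 mA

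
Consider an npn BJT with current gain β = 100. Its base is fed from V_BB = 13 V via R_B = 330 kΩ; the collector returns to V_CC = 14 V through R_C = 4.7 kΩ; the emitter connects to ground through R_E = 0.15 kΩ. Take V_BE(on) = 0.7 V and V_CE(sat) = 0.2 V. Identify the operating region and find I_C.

Assume active: I_B = (13 − 0.7)/(330 + 101×0.15) = 0.0356 mA, I_C = β·I_B = 3.56 mA.
Then V_CE = 14 − 3.56×4.7 − 3.6×0.15 = -3.29 V < 0.2 V — the active assumption fails.
Re-solve with V_CE = 0.2 V. KCL at the emitter: V_E/R_E = (V_BB−0.7−V_E)/R_B + (V_CC−0.2−V_E)/R_C, giving V_E = 0.432 V.
I_C = (V_CC − 0.2 − V_E)/R_C = (13.8 − 0.432)/4.7 = 2.84 mA.
Check: I_B = (12.3 − 0.432)/330 = 0.036 mA, and β·I_B = 3.6 mA > I_C, confirming saturation.

saturation; I_C ≈ 2.8 mA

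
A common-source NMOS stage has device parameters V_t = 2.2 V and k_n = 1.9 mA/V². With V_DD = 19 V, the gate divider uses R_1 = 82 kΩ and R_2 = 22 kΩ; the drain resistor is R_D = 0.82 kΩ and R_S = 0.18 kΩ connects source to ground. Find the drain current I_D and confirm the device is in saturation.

I_D ≈ 2 mA

V_G = V_DD·R_2/(R_1+R_2) = 19×22/104 = 4.02 V.
Assume saturation: I_D = (k_n/2)(V_GS − V_t)² with V_GS = V_G − I_D·R_S = 4.02 − 0.18·I_D.
Substituting gives 0.0308·I_D² − 1.62·I_D + 3.14 = 0, with roots I_D = 2.02 or 50.7 mA.
The root I_D = 50.7 mA gives V_GS = -5.1 V ≤ V_t, so take I_D = 2.02 mA.
Then V_GS = 3.66 V and V_DS = V_DD − I_D(R_D+R_S) = 19 − 2.02×1 = 17 V.
Saturation requires V_DS ≥ V_GS − V_t = 1.46 V; 17 ≥ 1.46 ✓.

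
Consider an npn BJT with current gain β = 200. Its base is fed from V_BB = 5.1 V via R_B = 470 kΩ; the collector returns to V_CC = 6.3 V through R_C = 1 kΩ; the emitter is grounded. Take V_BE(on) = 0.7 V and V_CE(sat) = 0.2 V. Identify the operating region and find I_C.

Assume active. Base-emitter loop: I_B = (V_BB − V_BE)/R_B = (5.1 − 0.7)/470 = 0.00936 mA.
I_C = β·I_B = 200×0.00936 = 1.87 mA.
V_CE = V_CC − I_C·R_C = 6.3 − 1.87×1 = 4.43 V > V_CE(sat), so the active-region assumption holds.

active; I_C ≈ 1.9 mA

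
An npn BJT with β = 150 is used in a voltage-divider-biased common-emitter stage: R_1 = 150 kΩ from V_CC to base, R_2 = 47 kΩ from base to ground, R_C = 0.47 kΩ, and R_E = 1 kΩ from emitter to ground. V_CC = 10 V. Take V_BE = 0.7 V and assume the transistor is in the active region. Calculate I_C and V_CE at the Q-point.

I_C ≈ 1.4 mA, V_CE ≈ 8 V

Thevenize the base divider: V_Th = V_CC·R_2/(R_1+R_2) = 10×47/197 = 2.39 V, R_Th = R_1‖R_2 = 35.8 kΩ.
Base-emitter loop: V_Th = I_B·R_Th + V_BE + (β+1)I_B·R_E, so I_B = (2.39 − 0.7) / (35.8 + 151×1) = 0.00903 mA.
I_C = β·I_B = 150×0.00903 = 1.35 mA, and I_E = (β+1)I_B = 1.36 mA.
V_CE = V_CC − I_C·R_C − I_E·R_E = 10 − 1.35×0.47 − 1.36×1 = 8 V.
V_CE = 8 V > 0.2 V confirms active-region operation.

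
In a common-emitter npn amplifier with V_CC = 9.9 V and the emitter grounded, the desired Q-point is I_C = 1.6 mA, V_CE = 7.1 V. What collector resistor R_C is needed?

R_C ≈ 1.8 kΩ

Collector loop: V_CC = I_C·R_C + V_CE.
R_C = (V_CC − V_CE)/I_C = (9.9 − 7.1)/1.6 = 1.75 kΩ.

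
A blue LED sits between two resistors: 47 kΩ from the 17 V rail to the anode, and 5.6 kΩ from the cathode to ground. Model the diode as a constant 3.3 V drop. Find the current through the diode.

The two resistors are in series with the diode, so KVL gives 17 = I·47 + 3.3 + I·5.6.
I = (17 − 3.3) / (47 + 5.6) kΩ = 13.7 / 52.6 = 0.26 mA.

I ≈ 0.26 mA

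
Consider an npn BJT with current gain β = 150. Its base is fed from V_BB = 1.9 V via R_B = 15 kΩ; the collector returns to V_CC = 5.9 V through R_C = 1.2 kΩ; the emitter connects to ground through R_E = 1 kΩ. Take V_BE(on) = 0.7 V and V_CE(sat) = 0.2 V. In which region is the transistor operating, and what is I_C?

Assume active. Base-emitter loop: I_B = (V_BB − V_BE)/(R_B + (β+1)R_E) = (1.9 − 0.7)/(15 + 151×1) = 0.00723 mA.
I_C = β·I_B = 150×0.00723 = 1.08 mA.
V_CE = V_CC − I_C·R_C − I_E·R_E = 5.9 − 1.08×1.2 − 1.09×1 = 3.51 V > V_CE(sat), so the active-region assumption holds.

active; I_C ≈ 1.1 mA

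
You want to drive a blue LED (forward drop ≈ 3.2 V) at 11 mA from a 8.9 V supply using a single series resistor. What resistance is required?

The resistor drops V_S − V_D = 8.9 − 3.2 = 5.7 V at 11 mA.
R = 5.7 V / 11 mA = 0.518 kΩ.

R ≈ 0.52 kΩ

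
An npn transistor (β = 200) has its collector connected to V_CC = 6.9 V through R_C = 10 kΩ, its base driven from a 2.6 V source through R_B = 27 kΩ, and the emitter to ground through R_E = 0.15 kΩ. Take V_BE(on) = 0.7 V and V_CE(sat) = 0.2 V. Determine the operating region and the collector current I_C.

Assume active: I_B = (2.6 − 0.7)/(27 + 201×0.15) = 0.0332 mA, I_C = β·I_B = 6.65 mA.
Then V_CE = 6.9 − 6.65×10 − 6.68×0.15 = -60.6 V < 0.2 V — the active assumption fails.
Re-solve with V_CE = 0.2 V. KCL at the emitter: V_E/R_E = (V_BB−0.7−V_E)/R_B + (V_CC−0.2−V_E)/R_C, giving V_E = 0.109 V.
I_C = (V_CC − 0.2 − V_E)/R_C = (6.7 − 0.109)/10 = 0.659 mA.
Check: I_B = (1.9 − 0.109)/27 = 0.0663 mA, and β·I_B = 13.3 mA > I_C, confirming saturation.

saturation; I_C ≈ 0.66 mA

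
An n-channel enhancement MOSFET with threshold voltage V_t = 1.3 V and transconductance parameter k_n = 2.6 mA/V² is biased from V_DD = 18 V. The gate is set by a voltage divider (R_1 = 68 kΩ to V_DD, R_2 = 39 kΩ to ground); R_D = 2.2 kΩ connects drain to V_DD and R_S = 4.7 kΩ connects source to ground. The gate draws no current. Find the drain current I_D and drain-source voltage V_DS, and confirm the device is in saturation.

I_D ≈ 0.94 mA, V_DS ≈ 12 V

V_G = V_DD·R_2/(R_1+R_2) = 18×39/107 = 6.56 V.
Assume saturation: I_D = (k_n/2)(V_GS − V_t)² with V_GS = V_G − I_D·R_S = 6.56 − 4.7·I_D.
Substituting gives 28.7·I_D² − 65.3·I_D + 36 = 0, with roots I_D = 0.939 or 1.33 mA.
The root I_D = 1.33 mA gives V_GS = 0.287 V ≤ V_t, so take I_D = 0.939 mA.
Then V_GS = 2.15 V and V_DS = V_DD − I_D(R_D+R_S) = 18 − 0.939×6.9 = 11.5 V.
Saturation requires V_DS ≥ V_GS − V_t = 0.85 V; 11.5 ≥ 0.85 ✓.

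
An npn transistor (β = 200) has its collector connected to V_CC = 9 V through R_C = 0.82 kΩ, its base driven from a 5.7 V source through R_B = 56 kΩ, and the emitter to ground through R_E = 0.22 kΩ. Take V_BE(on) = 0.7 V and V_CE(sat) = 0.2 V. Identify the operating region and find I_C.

saturation; I_C ≈ 8.4 mA

Assume active: I_B = (5.7 − 0.7)/(56 + 201×0.22) = 0.0499 mA, I_C = β·I_B = 9.98 mA.
Then V_CE = 9 − 9.98×0.82 − 10×0.22 = -1.39 V < 0.2 V — the active assumption fails.
Re-solve with V_CE = 0.2 V. KCL at the emitter: V_E/R_E = (V_BB−0.7−V_E)/R_B + (V_CC−0.2−V_E)/R_C, giving V_E = 1.87 V.
I_C = (V_CC − 0.2 − V_E)/R_C = (8.8 − 1.87)/0.82 = 8.45 mA.
Check: I_B = (5 − 1.87)/56 = 0.0559 mA, and β·I_B = 11.2 mA > I_C, confirming saturation.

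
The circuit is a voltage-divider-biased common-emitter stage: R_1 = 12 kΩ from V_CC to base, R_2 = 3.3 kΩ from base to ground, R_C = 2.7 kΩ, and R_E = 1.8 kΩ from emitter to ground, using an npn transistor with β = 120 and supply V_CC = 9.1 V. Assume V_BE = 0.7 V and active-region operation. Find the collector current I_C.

Thevenize the base divider: V_Th = V_CC·R_2/(R_1+R_2) = 9.1×3.3/15.3 = 1.96 V, R_Th = R_1‖R_2 = 2.59 kΩ.
Base-emitter loop: V_Th = I_B·R_Th + V_BE + (β+1)I_B·R_E, so I_B = (1.96 − 0.7) / (2.59 + 121×1.8) = 0.00573 mA.
I_C = β·I_B = 120×0.00573 = 0.688 mA, and I_E = (β+1)I_B = 0.693 mA.
V_CE = V_CC − I_C·R_C − I_E·R_E = 9.1 − 0.688×2.7 − 0.693×1.8 = 6 V.
V_CE = 6 V > 0.2 V confirms active-region operation.

I_C ≈ 0.69 mA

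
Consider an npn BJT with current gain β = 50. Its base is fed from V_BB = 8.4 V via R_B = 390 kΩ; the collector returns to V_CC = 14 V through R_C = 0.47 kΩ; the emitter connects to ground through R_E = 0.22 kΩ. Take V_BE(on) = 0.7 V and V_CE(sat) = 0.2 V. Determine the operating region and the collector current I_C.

Assume active. Base-emitter loop: I_B = (V_BB − V_BE)/(R_B + (β+1)R_E) = (8.4 − 0.7)/(390 + 51×0.22) = 0.0192 mA.
I_C = β·I_B = 50×0.0192 = 0.96 mA.
V_CE = V_CC − I_C·R_C − I_E·R_E = 14 − 0.96×0.47 − 0.979×0.22 = 13.3 V > V_CE(sat), so the active-region assumption holds.

active; I_C ≈ 0.96 mA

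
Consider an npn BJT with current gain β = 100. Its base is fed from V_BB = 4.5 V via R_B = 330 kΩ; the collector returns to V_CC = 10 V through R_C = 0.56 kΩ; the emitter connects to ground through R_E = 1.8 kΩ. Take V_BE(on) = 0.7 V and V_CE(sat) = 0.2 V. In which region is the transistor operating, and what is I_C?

active; I_C ≈ 0.74 mA

Assume active. Base-emitter loop: I_B = (V_BB − V_BE)/(R_B + (β+1)R_E) = (4.5 − 0.7)/(330 + 101×1.8) = 0.00742 mA.
I_C = β·I_B = 100×0.00742 = 0.742 mA.
V_CE = V_CC − I_C·R_C − I_E·R_E = 10 − 0.742×0.56 − 0.75×1.8 = 8.23 V > V_CE(sat), so the active-region assumption holds.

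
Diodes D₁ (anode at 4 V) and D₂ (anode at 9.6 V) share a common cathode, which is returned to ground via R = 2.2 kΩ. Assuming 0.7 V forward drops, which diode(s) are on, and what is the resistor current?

Only D₂ conducts; I_R ≈ 4 mA

Assume both conduct. Then node N would need to be at both 4−0.7 = 3.3 V and 9.6−0.7 = 8.9 V, which is impossible.
Assume only D₂ conducts: V_N = 9.6 − 0.7 = 8.9 V, so I_R = 8.9/2.2 = 4.05 mA.
Check D₁: its anode-to-cathode voltage is 4 − 8.9 = -4.9 V < 0.7 V, so it is off. The assumption is consistent.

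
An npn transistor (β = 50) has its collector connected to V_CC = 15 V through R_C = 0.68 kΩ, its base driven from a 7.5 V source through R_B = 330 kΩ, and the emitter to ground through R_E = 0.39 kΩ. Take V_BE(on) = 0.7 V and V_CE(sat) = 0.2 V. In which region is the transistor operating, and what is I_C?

Assume active. Base-emitter loop: I_B = (V_BB − V_BE)/(R_B + (β+1)R_E) = (7.5 − 0.7)/(330 + 51×0.39) = 0.0194 mA.
I_C = β·I_B = 50×0.0194 = 0.972 mA.
V_CE = V_CC − I_C·R_C − I_E·R_E = 15 − 0.972×0.68 − 0.991×0.39 = 14 V > V_CE(sat), so the active-region assumption holds.

active; I_C ≈ 0.97 mA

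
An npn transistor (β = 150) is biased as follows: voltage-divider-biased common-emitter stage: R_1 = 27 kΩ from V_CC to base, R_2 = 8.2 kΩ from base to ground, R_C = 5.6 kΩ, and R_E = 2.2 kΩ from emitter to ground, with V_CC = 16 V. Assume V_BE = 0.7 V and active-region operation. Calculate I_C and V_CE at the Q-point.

Thevenize the base divider: V_Th = V_CC·R_2/(R_1+R_2) = 16×8.2/35.2 = 3.73 V, R_Th = R_1‖R_2 = 6.29 kΩ.
Base-emitter loop: V_Th = I_B·R_Th + V_BE + (β+1)I_B·R_E, so I_B = (3.73 − 0.7) / (6.29 + 151×2.2) = 0.00894 mA.
I_C = β·I_B = 150×0.00894 = 1.34 mA, and I_E = (β+1)I_B = 1.35 mA.
V_CE = V_CC − I_C·R_C − I_E·R_E = 16 − 1.34×5.6 − 1.35×2.2 = 5.52 V.
V_CE = 5.52 V > 0.2 V confirms active-region operation.

I_C ≈ 1.3 mA, V_CE ≈ 5.5 V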